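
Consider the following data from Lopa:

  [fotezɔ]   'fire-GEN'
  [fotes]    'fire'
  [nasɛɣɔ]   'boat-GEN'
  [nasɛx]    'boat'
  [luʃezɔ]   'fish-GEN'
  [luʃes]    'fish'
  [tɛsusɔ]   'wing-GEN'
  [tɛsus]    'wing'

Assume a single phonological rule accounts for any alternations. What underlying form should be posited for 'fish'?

The root 'fish' surfaces as [luʃezɔ] and [luʃes], with a stem-final [z] ~ [s] alternation.
Compare 'wing', with invariant [s] in [tɛsusɔ] and [tɛsus]: an analysis with underlying /s/ and a rule producing [z] before the GEN suffix would wrongly predict alternation here too.
The alternation reflects word-final obstruent devoicing: voiced obstruents become voiceless word-finally. /z/ is underlying.

/luʃez/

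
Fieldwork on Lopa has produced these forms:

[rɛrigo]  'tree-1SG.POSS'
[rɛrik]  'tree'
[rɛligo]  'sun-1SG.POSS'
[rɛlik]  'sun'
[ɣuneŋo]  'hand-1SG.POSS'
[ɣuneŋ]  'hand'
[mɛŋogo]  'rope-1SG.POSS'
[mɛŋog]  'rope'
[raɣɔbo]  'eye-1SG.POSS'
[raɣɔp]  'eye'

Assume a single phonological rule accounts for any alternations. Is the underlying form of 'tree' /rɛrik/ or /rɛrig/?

'tree' shows [g] ~ [k] at the end of the stem ([rɛrigo] vs [rɛrik]).
The stem 'rope' ([mɛŋogo], [mɛŋog]) shows [g] unchanged in both environments, so [g] cannot be basic with [k] derived in isolation.
The underlying segment must be /k/; voiceless stops become voiced between vowels, yielding [g] there.

/rɛrik/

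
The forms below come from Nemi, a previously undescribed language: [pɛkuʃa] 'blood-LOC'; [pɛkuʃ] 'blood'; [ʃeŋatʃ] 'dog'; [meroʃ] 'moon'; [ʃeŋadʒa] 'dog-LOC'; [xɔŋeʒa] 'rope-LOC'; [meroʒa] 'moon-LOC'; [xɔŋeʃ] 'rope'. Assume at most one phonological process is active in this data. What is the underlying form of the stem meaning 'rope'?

/xɔŋeʒ/

The root 'rope' surfaces as [xɔŋeʃ] and [xɔŋeʒa], with a stem-final [ʃ] ~ [ʒ] alternation.
If /ʃ/ were underlying and a rule turned it into [ʒ] before the LOC suffix, 'blood' would also alternate; but it has [ʃ] in both [pɛkuʃ] and [pɛkuʃa].
So /ʒ/ is underlying, and a rule of word-final obstruent devoicing — voiced obstruents become voiceless word-finally — gives [ʃ].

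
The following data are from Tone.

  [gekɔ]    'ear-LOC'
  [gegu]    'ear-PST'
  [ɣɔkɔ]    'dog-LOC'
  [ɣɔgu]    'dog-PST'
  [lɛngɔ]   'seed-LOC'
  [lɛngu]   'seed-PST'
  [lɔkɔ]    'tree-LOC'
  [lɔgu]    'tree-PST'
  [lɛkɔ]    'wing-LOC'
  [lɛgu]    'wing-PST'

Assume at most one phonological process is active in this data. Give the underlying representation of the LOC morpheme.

The LOC suffix surfaces as [-gɔ] and [-kɔ], depending on the final segment of the stem.
By contrast the PST suffix keeps its initial [g] throughout — that segment must be underlying.
The LOC suffix is therefore /-kɔ/ underlyingly, with post-nasal voicing: voiceless stops become voiced after a nasal.

/-kɔ/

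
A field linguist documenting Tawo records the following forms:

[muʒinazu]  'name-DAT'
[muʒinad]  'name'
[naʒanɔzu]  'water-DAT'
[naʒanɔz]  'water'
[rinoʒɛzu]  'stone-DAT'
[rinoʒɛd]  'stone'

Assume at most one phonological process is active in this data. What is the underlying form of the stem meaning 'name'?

/muʒinad/

The root 'name' surfaces as [muʒinazu] and [muʒinad], with a stem-final [z] ~ [d] alternation.
But 'water' keeps [z] in both environments ([naʒanɔzu], [naʒanɔz]), so there is no rule changing /z/ to [d] in isolation.
Therefore /d/ is basic and [z] is derived by intervocalic spirantization (voiced stops become fricatives between vowels).
The underlying form of 'name' is therefore /muʒinad/.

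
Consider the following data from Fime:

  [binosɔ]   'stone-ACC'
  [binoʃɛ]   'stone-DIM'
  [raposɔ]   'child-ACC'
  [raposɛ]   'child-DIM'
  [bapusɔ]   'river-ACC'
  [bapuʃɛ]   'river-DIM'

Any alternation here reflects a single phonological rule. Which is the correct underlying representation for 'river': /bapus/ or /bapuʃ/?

In [bapusɔ] and [bapuʃɛ] the final segment of 'river' alternates: [s] ~ [ʃ].
But 'child' keeps [s] in both environments ([raposɔ], [raposɛ]), so there is no rule changing /s/ to [ʃ] before the DIM suffix.
The alternation reflects depalatalization: palato-alveolar /ʃ/ becomes [s] when no front vowel follows. /ʃ/ is underlying.

/bapuʃ/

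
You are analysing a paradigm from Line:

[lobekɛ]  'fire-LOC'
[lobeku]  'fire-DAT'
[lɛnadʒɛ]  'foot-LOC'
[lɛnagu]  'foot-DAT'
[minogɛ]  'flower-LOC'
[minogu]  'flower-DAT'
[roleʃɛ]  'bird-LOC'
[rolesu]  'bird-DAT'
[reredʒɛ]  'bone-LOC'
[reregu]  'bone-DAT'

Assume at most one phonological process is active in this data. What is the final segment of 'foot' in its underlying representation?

/dʒ/

In [lɛnadʒɛ] and [lɛnagu] the final segment of 'foot' alternates: [dʒ] ~ [g].
The stem 'flower' ([minogɛ], [minogu]) shows [g] unchanged in both environments, so [g] cannot be basic with [dʒ] derived before the LOC suffix.
The alternation reflects depalatalization: palato-alveolar /dʒ/ and /ʃ/ become [g] and [s] when no front vowel follows. /dʒ/ is underlying.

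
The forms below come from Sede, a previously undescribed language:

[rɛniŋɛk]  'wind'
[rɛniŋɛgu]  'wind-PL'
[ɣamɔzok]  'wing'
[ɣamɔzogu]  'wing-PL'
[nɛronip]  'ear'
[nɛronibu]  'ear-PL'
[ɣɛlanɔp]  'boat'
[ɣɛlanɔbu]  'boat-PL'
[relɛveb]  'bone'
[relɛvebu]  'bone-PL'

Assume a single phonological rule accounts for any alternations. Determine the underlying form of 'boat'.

The root 'boat' surfaces as [ɣɛlanɔp] and [ɣɛlanɔbu], with a stem-final [p] ~ [b] alternation.
If /b/ were underlying and a rule turned it into [p] in isolation, 'bone' would also alternate; but it has [b] in both [relɛveb] and [relɛvebu].
Therefore /p/ is basic and [b] is derived by intervocalic voicing (voiceless stops become voiced between vowels).
So 'boat' = /ɣɛlanɔp/.

/ɣɛlanɔp/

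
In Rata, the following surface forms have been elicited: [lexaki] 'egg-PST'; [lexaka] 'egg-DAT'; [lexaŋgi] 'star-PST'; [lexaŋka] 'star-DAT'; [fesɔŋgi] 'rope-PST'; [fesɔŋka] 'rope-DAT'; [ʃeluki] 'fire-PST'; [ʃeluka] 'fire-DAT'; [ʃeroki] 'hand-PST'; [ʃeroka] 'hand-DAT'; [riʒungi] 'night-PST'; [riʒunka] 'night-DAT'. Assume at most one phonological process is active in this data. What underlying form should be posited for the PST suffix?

/-gi/

The PST suffix surfaces as [-gi] and [-ki], depending on the final segment of the stem.
By contrast the DAT suffix keeps its initial [k] throughout — that segment must be underlying.
The PST suffix is therefore /-gi/ underlyingly, with post-vocalic devoicing: voiced stops become voiceless after a vowel.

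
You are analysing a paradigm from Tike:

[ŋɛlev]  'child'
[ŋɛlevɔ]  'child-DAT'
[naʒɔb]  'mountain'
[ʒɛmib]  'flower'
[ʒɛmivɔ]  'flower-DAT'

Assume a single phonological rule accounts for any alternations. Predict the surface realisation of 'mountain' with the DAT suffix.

The root 'flower' surfaces as [ʒɛmib] and [ʒɛmivɔ], with a stem-final [b] ~ [v] alternation.
Compare 'child', with invariant [v] in [ŋɛlev] and [ŋɛlevɔ]: an analysis with underlying /v/ and a rule producing [b] in isolation would wrongly predict alternation here too.
So /b/ is underlying, and a rule of intervocalic spirantization — voiced stops become fricatives between vowels — gives [v].
The one attested form of 'mountain', [naʒɔb], shows underlying /naʒɔb/. Applying the same rule between vowels gives [naʒɔvɔ].

[naʒɔvɔ]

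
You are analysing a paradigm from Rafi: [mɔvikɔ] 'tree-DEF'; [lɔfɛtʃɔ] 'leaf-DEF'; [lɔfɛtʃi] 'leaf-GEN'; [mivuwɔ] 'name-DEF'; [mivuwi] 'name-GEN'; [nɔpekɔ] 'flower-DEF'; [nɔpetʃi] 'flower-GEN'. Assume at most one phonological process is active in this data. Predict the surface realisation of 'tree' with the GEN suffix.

[mɔvitʃi]

In [nɔpekɔ] and [nɔpetʃi] the final segment of 'flower' alternates: [k] ~ [tʃ].
Compare 'leaf', with invariant [tʃ] in [lɔfɛtʃɔ] and [lɔfɛtʃi]: an analysis with underlying /tʃ/ and a rule producing [k] before the DEF suffix would wrongly predict alternation here too.
The alternation reflects palatalization before a front vowel: /k/ becomes palato-alveolar [tʃ] before a front vowel. /k/ is underlying.
The one attested form of 'tree', [mɔvikɔ], shows underlying /mɔvik/. Applying the same rule before a front vowel gives [mɔvitʃi].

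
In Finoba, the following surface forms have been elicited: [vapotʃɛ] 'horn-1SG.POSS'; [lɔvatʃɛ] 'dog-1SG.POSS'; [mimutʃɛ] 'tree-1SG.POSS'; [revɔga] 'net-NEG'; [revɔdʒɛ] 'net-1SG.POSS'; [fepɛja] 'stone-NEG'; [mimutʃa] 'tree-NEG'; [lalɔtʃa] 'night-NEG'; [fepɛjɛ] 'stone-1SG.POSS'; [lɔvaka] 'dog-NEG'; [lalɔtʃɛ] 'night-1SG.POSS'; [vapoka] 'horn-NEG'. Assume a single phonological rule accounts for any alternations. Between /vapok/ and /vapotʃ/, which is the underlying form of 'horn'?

'horn' shows [tʃ] ~ [k] at the end of the stem ([vapotʃɛ] vs [vapoka]).
If /tʃ/ were underlying and a rule turned it into [k] before the NEG suffix, 'night' would also alternate; but it has [tʃ] in both [lalɔtʃɛ] and [lalɔtʃa].
The underlying segment must be /k/; /k/ and /g/ become palato-alveolar [tʃ] and [dʒ] before a front vowel, yielding [tʃ] there.

/vapok/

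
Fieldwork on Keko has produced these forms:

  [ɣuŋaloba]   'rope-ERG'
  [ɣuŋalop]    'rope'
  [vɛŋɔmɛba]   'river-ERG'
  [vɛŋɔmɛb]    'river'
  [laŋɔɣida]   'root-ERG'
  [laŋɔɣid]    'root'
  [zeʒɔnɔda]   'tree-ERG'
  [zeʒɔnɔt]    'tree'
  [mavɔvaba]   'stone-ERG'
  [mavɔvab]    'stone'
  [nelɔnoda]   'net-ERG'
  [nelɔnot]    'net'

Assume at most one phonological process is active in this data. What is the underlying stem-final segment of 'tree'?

'tree' shows [d] ~ [t] at the end of the stem ([zeʒɔnɔda] vs [zeʒɔnɔt]).
If /d/ were underlying and a rule turned it into [t] in isolation, 'root' would also alternate; but it has [d] in both [laŋɔɣida] and [laŋɔɣid].
The underlying segment must be /t/; voiceless stops become voiced between vowels, yielding [d] there.

/t/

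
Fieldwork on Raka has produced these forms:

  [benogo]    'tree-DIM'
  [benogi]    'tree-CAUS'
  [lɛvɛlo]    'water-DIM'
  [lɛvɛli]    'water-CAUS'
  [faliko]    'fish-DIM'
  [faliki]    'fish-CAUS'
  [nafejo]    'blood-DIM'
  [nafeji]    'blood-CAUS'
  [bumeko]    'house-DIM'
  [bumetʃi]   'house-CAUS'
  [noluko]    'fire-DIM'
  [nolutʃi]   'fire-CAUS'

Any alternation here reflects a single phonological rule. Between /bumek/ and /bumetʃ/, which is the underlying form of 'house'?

The stem for 'house' ends in [k] in [bumeko] but [tʃ] in [bumetʃi].
But 'fish' keeps [k] in both environments ([faliko], [faliki]), so there is no rule changing /k/ to [tʃ] before the CAUS suffix.
The underlying segment must be /tʃ/; palato-alveolar /tʃ/ becomes [k] when no front vowel follows, yielding [k] there.

/bumetʃ/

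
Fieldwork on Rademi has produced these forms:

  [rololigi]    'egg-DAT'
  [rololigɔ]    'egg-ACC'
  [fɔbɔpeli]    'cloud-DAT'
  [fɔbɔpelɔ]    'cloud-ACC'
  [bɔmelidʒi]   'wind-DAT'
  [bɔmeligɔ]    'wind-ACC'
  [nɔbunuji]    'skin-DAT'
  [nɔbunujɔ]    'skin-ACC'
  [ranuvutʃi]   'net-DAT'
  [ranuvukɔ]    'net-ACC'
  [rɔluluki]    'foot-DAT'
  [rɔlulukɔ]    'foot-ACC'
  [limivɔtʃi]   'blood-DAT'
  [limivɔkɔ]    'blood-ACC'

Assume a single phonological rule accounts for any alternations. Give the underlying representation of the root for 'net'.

/ranuvutʃ/

In [ranuvutʃi] and [ranuvukɔ] the final segment of 'net' alternates: [tʃ] ~ [k].
But 'foot' keeps [k] in both environments ([rɔluluki], [rɔlulukɔ]), so there is no rule changing /k/ to [tʃ] before the DAT suffix.
So /tʃ/ is underlying, and a rule of depalatalization — palato-alveolar /tʃ/ and /dʒ/ become [k] and [g] when no front vowel follows — gives [k].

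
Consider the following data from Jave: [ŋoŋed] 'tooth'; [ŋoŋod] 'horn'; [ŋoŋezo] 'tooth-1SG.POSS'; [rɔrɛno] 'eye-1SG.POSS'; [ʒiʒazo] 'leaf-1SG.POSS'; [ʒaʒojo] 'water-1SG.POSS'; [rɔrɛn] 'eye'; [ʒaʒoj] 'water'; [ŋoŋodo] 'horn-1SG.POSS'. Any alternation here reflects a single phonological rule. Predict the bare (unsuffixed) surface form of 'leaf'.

In [ŋoŋed] and [ŋoŋezo] the final segment of 'tooth' alternates: [d] ~ [z].
Compare 'horn', with invariant [d] in [ŋoŋod] and [ŋoŋodo]: an analysis with underlying /d/ and a rule producing [z] before the 1SG.POSS suffix would wrongly predict alternation here too.
The underlying segment must be /z/; voiced fricatives become stops word-finally, yielding [d] there.
The one attested form of 'leaf', [ʒiʒazo], shows underlying /ʒiʒaz/. Applying the same rule word-finally gives [ʒiʒad].

[ʒiʒad]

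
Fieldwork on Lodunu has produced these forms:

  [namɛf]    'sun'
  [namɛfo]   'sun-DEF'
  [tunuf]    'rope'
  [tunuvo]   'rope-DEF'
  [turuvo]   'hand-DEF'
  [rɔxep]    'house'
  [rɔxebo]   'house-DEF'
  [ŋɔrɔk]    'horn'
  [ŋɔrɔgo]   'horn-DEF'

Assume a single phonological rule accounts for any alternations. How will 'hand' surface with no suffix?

[turuf]

In [tunuf] and [tunuvo] the final segment of 'rope' alternates: [f] ~ [v].
If /f/ were underlying and a rule turned it into [v] before the DEF suffix, 'sun' would also alternate; but it has [f] in both [namɛf] and [namɛfo].
The alternation reflects word-final obstruent devoicing: voiced obstruents become voiceless word-finally. /v/ is underlying.
The one attested form of 'hand', [turuvo], shows underlying /turuv/. Applying the same rule word-finally gives [turuf].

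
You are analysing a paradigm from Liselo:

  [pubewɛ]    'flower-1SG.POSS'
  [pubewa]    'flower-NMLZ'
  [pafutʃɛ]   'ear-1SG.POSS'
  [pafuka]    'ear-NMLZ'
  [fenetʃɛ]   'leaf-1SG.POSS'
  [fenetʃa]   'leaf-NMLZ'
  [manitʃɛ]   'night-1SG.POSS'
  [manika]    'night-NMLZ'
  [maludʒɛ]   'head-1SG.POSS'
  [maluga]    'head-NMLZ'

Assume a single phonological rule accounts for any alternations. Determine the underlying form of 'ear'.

/pafuk/

The root 'ear' surfaces as [pafutʃɛ] and [pafuka], with a stem-final [tʃ] ~ [k] alternation.
Compare 'leaf', with invariant [tʃ] in [fenetʃɛ] and [fenetʃa]: an analysis with underlying /tʃ/ and a rule producing [k] before the NMLZ suffix would wrongly predict alternation here too.
So /k/ is underlying, and a rule of palatalization before a front vowel — /k/ and /g/ become palato-alveolar [tʃ] and [dʒ] before a front vowel — gives [tʃ].
Hence 'ear' is /pafuk/ underlyingly.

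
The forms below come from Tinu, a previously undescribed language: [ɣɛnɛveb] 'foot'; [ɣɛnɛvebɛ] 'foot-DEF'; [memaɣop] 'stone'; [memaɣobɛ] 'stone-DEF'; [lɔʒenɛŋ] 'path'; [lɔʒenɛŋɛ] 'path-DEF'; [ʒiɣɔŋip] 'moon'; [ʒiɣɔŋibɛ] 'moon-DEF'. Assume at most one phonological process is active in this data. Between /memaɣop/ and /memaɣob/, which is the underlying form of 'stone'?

/memaɣop/

The root 'stone' surfaces as [memaɣop] and [memaɣobɛ], with a stem-final [p] ~ [b] alternation.
If /b/ were underlying and a rule turned it into [p] in isolation, 'foot' would also alternate; but it has [b] in both [ɣɛnɛveb] and [ɣɛnɛvebɛ].
The underlying segment must be /p/; voiceless stops become voiced between vowels, yielding [b] there.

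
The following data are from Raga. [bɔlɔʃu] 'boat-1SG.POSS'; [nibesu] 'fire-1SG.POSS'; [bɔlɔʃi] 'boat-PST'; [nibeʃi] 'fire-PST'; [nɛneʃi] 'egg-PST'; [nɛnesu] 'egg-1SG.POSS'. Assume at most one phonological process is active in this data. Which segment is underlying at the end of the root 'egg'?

The root 'egg' surfaces as [nɛnesu] and [nɛneʃi], with a stem-final [s] ~ [ʃ] alternation.
If /ʃ/ were underlying and a rule turned it into [s] before the 1SG.POSS suffix, 'boat' would also alternate; but it has [ʃ] in both [bɔlɔʃu] and [bɔlɔʃi].
The underlying segment must be /s/; /s/ becomes palato-alveolar [ʃ] before a front vowel, yielding [ʃ] there.

/s/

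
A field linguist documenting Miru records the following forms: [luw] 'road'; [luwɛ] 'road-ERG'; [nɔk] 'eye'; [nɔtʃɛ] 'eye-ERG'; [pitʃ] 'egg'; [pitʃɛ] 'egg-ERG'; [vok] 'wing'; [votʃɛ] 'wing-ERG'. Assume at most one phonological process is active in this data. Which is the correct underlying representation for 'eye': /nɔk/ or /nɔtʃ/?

The stem for 'eye' ends in [k] in [nɔk] but [tʃ] in [nɔtʃɛ].
The stem 'egg' ([pitʃ], [pitʃɛ]) shows [tʃ] unchanged in both environments, so [tʃ] cannot be basic with [k] derived in isolation.
So /k/ is underlying, and a rule of palatalization before a front vowel — /k/ becomes palato-alveolar [tʃ] before a front vowel — gives [tʃ].

/nɔk/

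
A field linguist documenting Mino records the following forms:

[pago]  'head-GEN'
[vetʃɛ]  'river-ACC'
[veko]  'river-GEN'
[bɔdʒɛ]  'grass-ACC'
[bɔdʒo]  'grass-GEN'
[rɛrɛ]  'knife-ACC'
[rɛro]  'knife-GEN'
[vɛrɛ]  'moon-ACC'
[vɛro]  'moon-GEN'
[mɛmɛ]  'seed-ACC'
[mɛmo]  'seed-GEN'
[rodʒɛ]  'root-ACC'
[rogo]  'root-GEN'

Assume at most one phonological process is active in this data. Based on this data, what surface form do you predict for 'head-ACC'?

[padʒɛ]

In [rodʒɛ] and [rogo] the final segment of 'root' alternates: [dʒ] ~ [g].
But 'grass' keeps [dʒ] in both environments ([bɔdʒɛ], [bɔdʒo]), so there is no rule changing /dʒ/ to [g] before the GEN suffix.
The alternation reflects palatalization before a front vowel: /k/ and /g/ become palato-alveolar [tʃ] and [dʒ] before a front vowel. /g/ is underlying.
The one attested form of 'head', [pago], shows underlying /pag/. Applying the same rule before a front vowel gives [padʒɛ].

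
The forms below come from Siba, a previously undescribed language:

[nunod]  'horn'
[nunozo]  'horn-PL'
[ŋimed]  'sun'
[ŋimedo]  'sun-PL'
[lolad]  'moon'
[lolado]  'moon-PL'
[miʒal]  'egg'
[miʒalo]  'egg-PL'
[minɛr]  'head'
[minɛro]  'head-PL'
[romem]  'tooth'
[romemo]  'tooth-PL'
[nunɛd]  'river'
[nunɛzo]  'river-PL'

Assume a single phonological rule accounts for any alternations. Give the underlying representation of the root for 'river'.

/nunɛz/

The root 'river' surfaces as [nunɛd] and [nunɛzo], with a stem-final [d] ~ [z] alternation.
The stem 'sun' ([ŋimed], [ŋimedo]) shows [d] unchanged in both environments, so [d] cannot be basic with [z] derived before the PL suffix.
So /z/ is underlying, and a rule of word-final hardening — voiced fricatives become stops word-finally — gives [d].
Hence 'river' is /nunɛz/ underlyingly.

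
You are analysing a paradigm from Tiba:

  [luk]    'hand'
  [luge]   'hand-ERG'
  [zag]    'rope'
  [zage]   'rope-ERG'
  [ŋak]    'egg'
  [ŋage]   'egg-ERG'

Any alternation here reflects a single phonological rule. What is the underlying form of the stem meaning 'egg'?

In [ŋak] and [ŋage] the final segment of 'egg' alternates: [k] ~ [g].
The stem 'rope' ([zag], [zage]) shows [g] unchanged in both environments, so [g] cannot be basic with [k] derived in isolation.
The alternation reflects intervocalic voicing: voiceless stops become voiced between vowels. /k/ is underlying.
Hence 'egg' is /ŋak/ underlyingly.

/ŋak/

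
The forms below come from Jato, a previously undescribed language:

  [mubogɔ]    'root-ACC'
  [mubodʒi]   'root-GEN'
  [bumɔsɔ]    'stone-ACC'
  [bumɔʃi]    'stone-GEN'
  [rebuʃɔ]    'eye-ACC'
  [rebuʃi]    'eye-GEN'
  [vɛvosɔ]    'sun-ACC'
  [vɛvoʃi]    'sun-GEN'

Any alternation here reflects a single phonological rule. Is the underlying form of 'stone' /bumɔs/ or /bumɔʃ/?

The stem for 'stone' ends in [s] in [bumɔsɔ] but [ʃ] in [bumɔʃi].
If /ʃ/ were underlying and a rule turned it into [s] before the ACC suffix, 'eye' would also alternate; but it has [ʃ] in both [rebuʃɔ] and [rebuʃi].
The alternation reflects palatalization before a front vowel: /g/ and /s/ become palato-alveolar [dʒ] and [ʃ] before a front vowel. /s/ is underlying.

/bumɔs/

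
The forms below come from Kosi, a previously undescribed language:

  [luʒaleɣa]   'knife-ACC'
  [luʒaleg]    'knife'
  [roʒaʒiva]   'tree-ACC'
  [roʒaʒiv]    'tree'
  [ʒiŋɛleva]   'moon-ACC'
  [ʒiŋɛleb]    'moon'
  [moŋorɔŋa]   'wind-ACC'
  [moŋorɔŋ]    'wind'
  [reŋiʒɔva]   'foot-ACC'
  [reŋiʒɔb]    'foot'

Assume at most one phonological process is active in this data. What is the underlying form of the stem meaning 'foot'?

The root 'foot' surfaces as [reŋiʒɔva] and [reŋiʒɔb], with a stem-final [v] ~ [b] alternation.
The stem 'tree' ([roʒaʒiva], [roʒaʒiv]) shows [v] unchanged in both environments, so [v] cannot be basic with [b] derived in isolation.
So /b/ is underlying, and a rule of intervocalic spirantization — voiced stops become fricatives between vowels — gives [v].

/reŋiʒɔb/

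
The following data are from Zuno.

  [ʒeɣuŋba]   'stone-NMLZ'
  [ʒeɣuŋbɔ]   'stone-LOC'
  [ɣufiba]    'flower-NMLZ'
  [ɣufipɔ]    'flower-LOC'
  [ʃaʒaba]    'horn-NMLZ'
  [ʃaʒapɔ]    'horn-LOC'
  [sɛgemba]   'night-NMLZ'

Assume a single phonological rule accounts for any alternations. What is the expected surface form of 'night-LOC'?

The LOC morpheme has two allomorphs, [-bɔ] and [-pɔ].
The NMLZ suffix, which begins with [b], is invariant after every stem; so [b] is not altered by any rule here.
The LOC suffix is therefore /-pɔ/ underlyingly, with post-nasal voicing: voiceless stops become voiced after a nasal.
After 'night', which ends in a nasal, the suffix surfaces as [-bɔ], giving [sɛgembɔ].

[sɛgembɔ]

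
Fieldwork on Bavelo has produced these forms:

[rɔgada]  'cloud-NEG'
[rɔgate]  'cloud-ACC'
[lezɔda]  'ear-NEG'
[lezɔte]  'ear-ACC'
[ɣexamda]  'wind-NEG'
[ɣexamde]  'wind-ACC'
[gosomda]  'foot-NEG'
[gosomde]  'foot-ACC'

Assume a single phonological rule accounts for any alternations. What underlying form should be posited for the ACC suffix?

The ACC suffix surfaces as [-de] and [-te], depending on the final segment of the stem.
The NEG suffix, which begins with [d], is invariant after every stem; so [d] is not altered by any rule here.
The ACC suffix is therefore /-te/ underlyingly, with post-nasal voicing: voiceless stops become voiced after a nasal.

/-te/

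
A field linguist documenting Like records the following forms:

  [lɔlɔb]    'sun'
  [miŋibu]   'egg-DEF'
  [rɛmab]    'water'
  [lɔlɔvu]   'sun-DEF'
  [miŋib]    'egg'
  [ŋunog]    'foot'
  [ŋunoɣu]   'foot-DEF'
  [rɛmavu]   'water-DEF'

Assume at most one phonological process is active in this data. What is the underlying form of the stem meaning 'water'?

In [rɛmavu] and [rɛmab] the final segment of 'water' alternates: [v] ~ [b].
If /b/ were underlying and a rule turned it into [v] before the DEF suffix, 'egg' would also alternate; but it has [b] in both [miŋibu] and [miŋib].
So /v/ is underlying, and a rule of word-final hardening — voiced fricatives become stops word-finally — gives [b].
Hence 'water' is /rɛmav/ underlyingly.

/rɛmav/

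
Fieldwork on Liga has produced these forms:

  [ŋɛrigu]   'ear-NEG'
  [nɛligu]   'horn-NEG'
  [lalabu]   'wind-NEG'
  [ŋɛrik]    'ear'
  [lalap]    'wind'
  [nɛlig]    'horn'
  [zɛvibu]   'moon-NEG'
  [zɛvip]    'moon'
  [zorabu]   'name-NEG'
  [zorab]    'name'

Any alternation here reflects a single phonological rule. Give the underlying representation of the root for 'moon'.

'moon' shows [p] ~ [b] at the end of the stem ([zɛvip] vs [zɛvibu]).
If /b/ were underlying and a rule turned it into [p] in isolation, 'name' would also alternate; but it has [b] in both [zorab] and [zorabu].
The alternation reflects intervocalic voicing: voiceless stops become voiced between vowels. /p/ is underlying.
So 'moon' = /zɛvip/.

/zɛvip/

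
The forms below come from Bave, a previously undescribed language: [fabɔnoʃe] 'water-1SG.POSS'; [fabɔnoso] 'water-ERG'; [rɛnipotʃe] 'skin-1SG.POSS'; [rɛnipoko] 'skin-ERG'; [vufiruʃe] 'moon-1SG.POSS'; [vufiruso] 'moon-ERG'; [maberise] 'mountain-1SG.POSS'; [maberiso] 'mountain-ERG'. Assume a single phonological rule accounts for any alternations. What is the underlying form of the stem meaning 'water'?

'water' shows [ʃ] ~ [s] at the end of the stem ([fabɔnoʃe] vs [fabɔnoso]).
But 'mountain' keeps [s] in both environments ([maberise], [maberiso]), so there is no rule changing /s/ to [ʃ] before the 1SG.POSS suffix.
The alternation reflects depalatalization: palato-alveolar /tʃ/ and /ʃ/ become [k] and [s] when no front vowel follows. /ʃ/ is underlying.

/fabɔnoʃ/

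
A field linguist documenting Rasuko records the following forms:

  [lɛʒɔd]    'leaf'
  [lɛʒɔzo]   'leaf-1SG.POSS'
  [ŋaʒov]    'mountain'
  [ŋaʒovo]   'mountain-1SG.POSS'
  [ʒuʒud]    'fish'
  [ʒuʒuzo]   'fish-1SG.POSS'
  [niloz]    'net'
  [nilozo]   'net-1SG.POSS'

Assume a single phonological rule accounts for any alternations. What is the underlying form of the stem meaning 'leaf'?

/lɛʒɔd/

The stem for 'leaf' ends in [d] in [lɛʒɔd] but [z] in [lɛʒɔzo].
But 'net' keeps [z] in both environments ([niloz], [nilozo]), so there is no rule changing /z/ to [d] in isolation.
The alternation reflects intervocalic spirantization: voiced stops become fricatives between vowels. /d/ is underlying.
The underlying form of 'leaf' is therefore /lɛʒɔd/.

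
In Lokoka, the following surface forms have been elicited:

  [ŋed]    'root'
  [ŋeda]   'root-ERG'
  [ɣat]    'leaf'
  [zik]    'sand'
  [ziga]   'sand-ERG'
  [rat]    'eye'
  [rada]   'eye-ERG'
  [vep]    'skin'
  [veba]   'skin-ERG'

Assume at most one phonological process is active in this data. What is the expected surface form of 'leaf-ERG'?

'eye' shows [t] ~ [d] at the end of the stem ([rat] vs [rada]).
Compare 'root', with invariant [d] in [ŋed] and [ŋeda]: an analysis with underlying /d/ and a rule producing [t] in isolation would wrongly predict alternation here too.
The underlying segment must be /t/; voiceless stops become voiced between vowels, yielding [d] there.
The one attested form of 'leaf', [ɣat], shows underlying /ɣat/. Applying the same rule between vowels gives [ɣada].

[ɣada]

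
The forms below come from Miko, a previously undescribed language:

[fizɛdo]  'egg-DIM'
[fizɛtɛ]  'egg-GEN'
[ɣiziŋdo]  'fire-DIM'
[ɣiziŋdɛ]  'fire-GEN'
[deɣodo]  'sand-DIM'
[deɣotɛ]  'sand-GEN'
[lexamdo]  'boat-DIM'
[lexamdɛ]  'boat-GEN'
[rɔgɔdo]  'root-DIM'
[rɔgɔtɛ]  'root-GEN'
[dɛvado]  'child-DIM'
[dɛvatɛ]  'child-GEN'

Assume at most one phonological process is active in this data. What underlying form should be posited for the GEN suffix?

/-tɛ/

The GEN suffix surfaces as [-dɛ] and [-tɛ], depending on the final segment of the stem.
By contrast the DIM suffix keeps its initial [d] throughout — that segment must be underlying.
So the underlying form is /-tɛ/, and voiceless stops become voiced after a nasal.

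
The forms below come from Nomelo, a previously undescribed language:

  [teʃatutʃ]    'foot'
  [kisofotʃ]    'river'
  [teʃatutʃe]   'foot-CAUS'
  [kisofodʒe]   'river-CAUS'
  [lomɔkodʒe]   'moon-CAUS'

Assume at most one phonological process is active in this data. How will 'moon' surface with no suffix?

[lomɔkotʃ]

The stem for 'river' ends in [tʃ] in [kisofotʃ] but [dʒ] in [kisofodʒe].
The stem 'foot' ([teʃatutʃ], [teʃatutʃe]) shows [tʃ] unchanged in both environments, so [tʃ] cannot be basic with [dʒ] derived before the CAUS suffix.
So /dʒ/ is underlying, and a rule of word-final obstruent devoicing — voiced obstruents become voiceless word-finally — gives [tʃ].
The one attested form of 'moon', [lomɔkodʒe], shows underlying /lomɔkodʒ/. Applying the same rule word-finally gives [lomɔkotʃ].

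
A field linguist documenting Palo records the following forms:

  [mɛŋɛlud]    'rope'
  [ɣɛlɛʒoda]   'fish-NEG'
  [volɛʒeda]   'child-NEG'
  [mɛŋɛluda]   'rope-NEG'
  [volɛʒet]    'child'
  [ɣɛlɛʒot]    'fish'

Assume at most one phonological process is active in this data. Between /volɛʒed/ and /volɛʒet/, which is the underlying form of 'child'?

/volɛʒet/

In [volɛʒeda] and [volɛʒet] the final segment of 'child' alternates: [d] ~ [t].
If /d/ were underlying and a rule turned it into [t] in isolation, 'rope' would also alternate; but it has [d] in both [mɛŋɛluda] and [mɛŋɛlud].
Therefore /t/ is basic and [d] is derived by intervocalic voicing (voiceless stops become voiced between vowels).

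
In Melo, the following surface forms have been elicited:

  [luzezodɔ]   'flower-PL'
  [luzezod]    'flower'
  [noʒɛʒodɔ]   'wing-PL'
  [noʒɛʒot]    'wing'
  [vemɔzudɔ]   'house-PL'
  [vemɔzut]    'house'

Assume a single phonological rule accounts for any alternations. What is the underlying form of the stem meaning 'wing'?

/noʒɛʒot/

The root 'wing' surfaces as [noʒɛʒodɔ] and [noʒɛʒot], with a stem-final [d] ~ [t] alternation.
The stem 'flower' ([luzezodɔ], [luzezod]) shows [d] unchanged in both environments, so [d] cannot be basic with [t] derived in isolation.
The alternation reflects intervocalic voicing: voiceless stops become voiced between vowels. /t/ is underlying.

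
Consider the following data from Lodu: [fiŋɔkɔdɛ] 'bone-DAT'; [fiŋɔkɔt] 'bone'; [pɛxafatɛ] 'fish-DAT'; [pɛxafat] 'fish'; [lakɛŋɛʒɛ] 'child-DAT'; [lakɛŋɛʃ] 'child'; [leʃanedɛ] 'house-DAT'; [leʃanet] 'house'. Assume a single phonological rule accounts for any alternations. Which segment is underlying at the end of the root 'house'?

'house' shows [d] ~ [t] at the end of the stem ([leʃanedɛ] vs [leʃanet]).
But 'fish' keeps [t] in both environments ([pɛxafatɛ], [pɛxafat]), so there is no rule changing /t/ to [d] before the DAT suffix.
The alternation reflects word-final obstruent devoicing: voiced obstruents become voiceless word-finally. /d/ is underlying.

/d/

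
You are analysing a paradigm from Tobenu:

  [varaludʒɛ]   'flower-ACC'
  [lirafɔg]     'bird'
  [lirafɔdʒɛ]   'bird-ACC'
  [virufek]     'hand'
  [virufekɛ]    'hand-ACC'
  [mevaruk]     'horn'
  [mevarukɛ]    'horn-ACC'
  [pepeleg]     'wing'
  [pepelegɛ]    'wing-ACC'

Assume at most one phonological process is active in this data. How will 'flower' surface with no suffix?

The root 'bird' surfaces as [lirafɔg] and [lirafɔdʒɛ], with a stem-final [g] ~ [dʒ] alternation.
Compare 'wing', with invariant [g] in [pepeleg] and [pepelegɛ]: an analysis with underlying /g/ and a rule producing [dʒ] before the ACC suffix would wrongly predict alternation here too.
Therefore /dʒ/ is basic and [g] is derived by depalatalization (palato-alveolar /dʒ/ becomes [g] when no front vowel follows).
The one attested form of 'flower', [varaludʒɛ], shows underlying /varaludʒ/. Applying the same rule when no front vowel follows gives [varalug].

[varalug]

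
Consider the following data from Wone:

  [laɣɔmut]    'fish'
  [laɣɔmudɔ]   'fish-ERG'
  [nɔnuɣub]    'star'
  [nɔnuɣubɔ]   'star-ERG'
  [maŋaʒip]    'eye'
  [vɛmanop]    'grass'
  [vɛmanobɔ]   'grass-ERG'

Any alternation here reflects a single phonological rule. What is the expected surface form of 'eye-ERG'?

'grass' shows [p] ~ [b] at the end of the stem ([vɛmanop] vs [vɛmanobɔ]).
Compare 'star', with invariant [b] in [nɔnuɣub] and [nɔnuɣubɔ]: an analysis with underlying /b/ and a rule producing [p] in isolation would wrongly predict alternation here too.
The alternation reflects intervocalic voicing: voiceless stops become voiced between vowels. /p/ is underlying.
The one attested form of 'eye', [maŋaʒip], shows underlying /maŋaʒip/. Applying the same rule between vowels gives [maŋaʒibɔ].

[maŋaʒibɔ]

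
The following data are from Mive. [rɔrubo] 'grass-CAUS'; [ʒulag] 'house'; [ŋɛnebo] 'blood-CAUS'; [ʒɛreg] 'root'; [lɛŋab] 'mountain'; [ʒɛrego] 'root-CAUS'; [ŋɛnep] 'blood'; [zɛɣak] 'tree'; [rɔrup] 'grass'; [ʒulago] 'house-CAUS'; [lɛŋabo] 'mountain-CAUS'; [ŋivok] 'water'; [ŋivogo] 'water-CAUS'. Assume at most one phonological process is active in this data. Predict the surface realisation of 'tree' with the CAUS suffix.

[zɛɣago]

The stem for 'water' ends in [k] in [ŋivok] but [g] in [ŋivogo].
If /g/ were underlying and a rule turned it into [k] in isolation, 'house' would also alternate; but it has [g] in both [ʒulag] and [ʒulago].
So /k/ is underlying, and a rule of intervocalic voicing — voiceless stops become voiced between vowels — gives [g].
The one attested form of 'tree', [zɛɣak], shows underlying /zɛɣak/. Applying the same rule between vowels gives [zɛɣago].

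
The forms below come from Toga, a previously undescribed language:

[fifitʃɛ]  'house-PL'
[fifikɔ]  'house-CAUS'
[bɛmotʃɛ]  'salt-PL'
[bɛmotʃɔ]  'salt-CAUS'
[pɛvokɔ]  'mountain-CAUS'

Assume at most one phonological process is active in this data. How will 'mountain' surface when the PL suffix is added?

[pɛvotʃɛ]

In [fifitʃɛ] and [fifikɔ] the final segment of 'house' alternates: [tʃ] ~ [k].
The stem 'salt' ([bɛmotʃɛ], [bɛmotʃɔ]) shows [tʃ] unchanged in both environments, so [tʃ] cannot be basic with [k] derived before the CAUS suffix.
Therefore /k/ is basic and [tʃ] is derived by palatalization before a front vowel (/k/ becomes palato-alveolar [tʃ] before a front vowel).
From [pɛvokɔ] the stem 'mountain' is /pɛvok/; before a front vowel this yields [pɛvotʃɛ].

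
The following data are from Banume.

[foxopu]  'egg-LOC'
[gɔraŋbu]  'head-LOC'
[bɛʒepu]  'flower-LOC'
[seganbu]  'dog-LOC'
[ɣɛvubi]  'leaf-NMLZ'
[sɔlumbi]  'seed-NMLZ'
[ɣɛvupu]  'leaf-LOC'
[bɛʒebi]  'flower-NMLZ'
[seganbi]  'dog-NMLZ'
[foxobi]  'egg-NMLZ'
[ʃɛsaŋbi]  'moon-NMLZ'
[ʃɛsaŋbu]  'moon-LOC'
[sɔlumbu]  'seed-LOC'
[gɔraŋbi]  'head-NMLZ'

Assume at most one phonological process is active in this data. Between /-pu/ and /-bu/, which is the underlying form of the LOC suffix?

The LOC morpheme has two allomorphs, [-bu] and [-pu].
The NMLZ suffix, which begins with [b], is invariant after every stem; so [b] is not altered by any rule here.
So the underlying form is /-pu/, and voiceless stops become voiced after a nasal.

/-pu/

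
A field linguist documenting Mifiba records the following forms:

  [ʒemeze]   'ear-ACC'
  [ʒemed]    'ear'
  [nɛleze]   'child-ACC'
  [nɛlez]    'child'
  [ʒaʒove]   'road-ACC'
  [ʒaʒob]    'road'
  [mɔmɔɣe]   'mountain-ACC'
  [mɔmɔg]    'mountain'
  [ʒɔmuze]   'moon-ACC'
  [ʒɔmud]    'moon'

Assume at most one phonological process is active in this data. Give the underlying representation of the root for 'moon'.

/ʒɔmud/

In [ʒɔmuze] and [ʒɔmud] the final segment of 'moon' alternates: [z] ~ [d].
Compare 'child', with invariant [z] in [nɛleze] and [nɛlez]: an analysis with underlying /z/ and a rule producing [d] in isolation would wrongly predict alternation here too.
So /d/ is underlying, and a rule of intervocalic spirantization — voiced stops become fricatives between vowels — gives [z].
Hence 'moon' is /ʒɔmud/ underlyingly.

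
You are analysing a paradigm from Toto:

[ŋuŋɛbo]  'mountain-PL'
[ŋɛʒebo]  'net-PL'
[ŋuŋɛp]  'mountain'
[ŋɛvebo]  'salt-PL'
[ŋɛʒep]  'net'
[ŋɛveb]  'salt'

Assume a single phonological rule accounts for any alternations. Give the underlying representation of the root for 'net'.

The stem for 'net' ends in [b] in [ŋɛʒebo] but [p] in [ŋɛʒep].
Compare 'salt', with invariant [b] in [ŋɛvebo] and [ŋɛveb]: an analysis with underlying /b/ and a rule producing [p] in isolation would wrongly predict alternation here too.
Therefore /p/ is basic and [b] is derived by intervocalic voicing (voiceless stops become voiced between vowels).

/ŋɛʒep/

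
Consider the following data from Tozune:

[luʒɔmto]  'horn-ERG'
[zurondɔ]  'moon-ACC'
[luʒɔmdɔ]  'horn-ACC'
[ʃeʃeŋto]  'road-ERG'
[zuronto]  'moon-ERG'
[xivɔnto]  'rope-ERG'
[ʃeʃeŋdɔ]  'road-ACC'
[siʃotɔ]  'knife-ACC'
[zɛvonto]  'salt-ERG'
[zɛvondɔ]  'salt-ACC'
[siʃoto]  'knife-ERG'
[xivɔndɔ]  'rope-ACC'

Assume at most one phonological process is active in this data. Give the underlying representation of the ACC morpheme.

/-dɔ/

The ACC morpheme has two allomorphs, [-dɔ] and [-tɔ].
The ERG suffix, which begins with [t], is invariant after every stem; so [t] is not altered by any rule here.
So the underlying form is /-dɔ/, and voiced stops become voiceless after a vowel.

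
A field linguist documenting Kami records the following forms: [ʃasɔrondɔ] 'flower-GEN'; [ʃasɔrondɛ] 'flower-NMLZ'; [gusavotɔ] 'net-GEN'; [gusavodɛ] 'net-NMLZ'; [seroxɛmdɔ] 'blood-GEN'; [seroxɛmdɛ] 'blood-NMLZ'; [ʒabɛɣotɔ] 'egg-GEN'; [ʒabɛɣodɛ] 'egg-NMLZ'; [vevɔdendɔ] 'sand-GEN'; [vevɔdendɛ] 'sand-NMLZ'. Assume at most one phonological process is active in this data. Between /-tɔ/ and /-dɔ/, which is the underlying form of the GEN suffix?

/-tɔ/

The GEN morpheme has two allomorphs, [-dɔ] and [-tɔ].
The NMLZ suffix, which begins with [d], is invariant after every stem; so [d] is not altered by any rule here.
So the underlying form is /-tɔ/, and voiceless stops become voiced after a nasal.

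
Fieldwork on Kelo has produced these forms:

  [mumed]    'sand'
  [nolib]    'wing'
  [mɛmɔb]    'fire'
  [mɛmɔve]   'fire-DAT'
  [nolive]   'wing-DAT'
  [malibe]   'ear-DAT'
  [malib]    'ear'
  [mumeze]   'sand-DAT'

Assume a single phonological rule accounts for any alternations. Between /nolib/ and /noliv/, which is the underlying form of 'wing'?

The root 'wing' surfaces as [nolive] and [nolib], with a stem-final [v] ~ [b] alternation.
Compare 'ear', with invariant [b] in [malibe] and [malib]: an analysis with underlying /b/ and a rule producing [v] before the DAT suffix would wrongly predict alternation here too.
The alternation reflects word-final hardening: voiced fricatives become stops word-finally. /v/ is underlying.

/noliv/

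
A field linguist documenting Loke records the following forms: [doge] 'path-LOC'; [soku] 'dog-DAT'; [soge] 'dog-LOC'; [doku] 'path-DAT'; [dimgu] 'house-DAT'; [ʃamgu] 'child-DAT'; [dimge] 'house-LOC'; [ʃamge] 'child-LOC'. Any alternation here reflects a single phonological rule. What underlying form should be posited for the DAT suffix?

The DAT morpheme has two allomorphs, [-gu] and [-ku].
By contrast the LOC suffix keeps its initial [g] throughout — that segment must be underlying.
So the underlying form is /-ku/, and voiceless stops become voiced after a nasal.

/-ku/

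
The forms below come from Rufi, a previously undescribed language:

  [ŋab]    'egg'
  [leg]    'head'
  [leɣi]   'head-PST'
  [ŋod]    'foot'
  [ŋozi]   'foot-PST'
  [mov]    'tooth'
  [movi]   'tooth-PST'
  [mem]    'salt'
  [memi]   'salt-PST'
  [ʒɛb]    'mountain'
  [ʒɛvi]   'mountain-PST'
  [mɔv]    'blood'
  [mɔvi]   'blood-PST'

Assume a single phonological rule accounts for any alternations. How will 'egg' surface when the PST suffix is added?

[ŋavi]

'mountain' shows [b] ~ [v] at the end of the stem ([ʒɛb] vs [ʒɛvi]).
But 'tooth' keeps [v] in both environments ([mov], [movi]), so there is no rule changing /v/ to [b] in isolation.
Therefore /b/ is basic and [v] is derived by intervocalic spirantization (voiced stops become fricatives between vowels).
The one attested form of 'egg', [ŋab], shows underlying /ŋab/. Applying the same rule between vowels gives [ŋavi].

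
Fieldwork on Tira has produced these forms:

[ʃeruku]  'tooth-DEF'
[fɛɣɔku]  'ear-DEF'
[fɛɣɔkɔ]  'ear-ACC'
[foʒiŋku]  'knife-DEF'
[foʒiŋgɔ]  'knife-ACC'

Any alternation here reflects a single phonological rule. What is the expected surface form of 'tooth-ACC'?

[ʃerukɔ]

The ACC morpheme has two allomorphs, [-gɔ] and [-kɔ].
By contrast the DEF suffix keeps its initial [k] throughout — that segment must be underlying.
The ACC suffix is therefore /-gɔ/ underlyingly, with post-vocalic devoicing: voiced stops become voiceless after a vowel.
After 'tooth', which ends in a vowel, the suffix surfaces as [-kɔ], giving [ʃerukɔ].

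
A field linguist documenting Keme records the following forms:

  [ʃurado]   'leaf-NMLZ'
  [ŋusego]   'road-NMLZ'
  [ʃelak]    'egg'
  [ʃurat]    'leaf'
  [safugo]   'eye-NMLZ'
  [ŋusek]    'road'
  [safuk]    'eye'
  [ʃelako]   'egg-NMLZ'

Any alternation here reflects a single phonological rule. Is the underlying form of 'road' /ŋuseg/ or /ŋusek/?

The root 'road' surfaces as [ŋusek] and [ŋusego], with a stem-final [k] ~ [g] alternation.
Compare 'egg', with invariant [k] in [ʃelak] and [ʃelako]: an analysis with underlying /k/ and a rule producing [g] before the NMLZ suffix would wrongly predict alternation here too.
So /g/ is underlying, and a rule of word-final obstruent devoicing — voiced obstruents become voiceless word-finally — gives [k].

/ŋuseg/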